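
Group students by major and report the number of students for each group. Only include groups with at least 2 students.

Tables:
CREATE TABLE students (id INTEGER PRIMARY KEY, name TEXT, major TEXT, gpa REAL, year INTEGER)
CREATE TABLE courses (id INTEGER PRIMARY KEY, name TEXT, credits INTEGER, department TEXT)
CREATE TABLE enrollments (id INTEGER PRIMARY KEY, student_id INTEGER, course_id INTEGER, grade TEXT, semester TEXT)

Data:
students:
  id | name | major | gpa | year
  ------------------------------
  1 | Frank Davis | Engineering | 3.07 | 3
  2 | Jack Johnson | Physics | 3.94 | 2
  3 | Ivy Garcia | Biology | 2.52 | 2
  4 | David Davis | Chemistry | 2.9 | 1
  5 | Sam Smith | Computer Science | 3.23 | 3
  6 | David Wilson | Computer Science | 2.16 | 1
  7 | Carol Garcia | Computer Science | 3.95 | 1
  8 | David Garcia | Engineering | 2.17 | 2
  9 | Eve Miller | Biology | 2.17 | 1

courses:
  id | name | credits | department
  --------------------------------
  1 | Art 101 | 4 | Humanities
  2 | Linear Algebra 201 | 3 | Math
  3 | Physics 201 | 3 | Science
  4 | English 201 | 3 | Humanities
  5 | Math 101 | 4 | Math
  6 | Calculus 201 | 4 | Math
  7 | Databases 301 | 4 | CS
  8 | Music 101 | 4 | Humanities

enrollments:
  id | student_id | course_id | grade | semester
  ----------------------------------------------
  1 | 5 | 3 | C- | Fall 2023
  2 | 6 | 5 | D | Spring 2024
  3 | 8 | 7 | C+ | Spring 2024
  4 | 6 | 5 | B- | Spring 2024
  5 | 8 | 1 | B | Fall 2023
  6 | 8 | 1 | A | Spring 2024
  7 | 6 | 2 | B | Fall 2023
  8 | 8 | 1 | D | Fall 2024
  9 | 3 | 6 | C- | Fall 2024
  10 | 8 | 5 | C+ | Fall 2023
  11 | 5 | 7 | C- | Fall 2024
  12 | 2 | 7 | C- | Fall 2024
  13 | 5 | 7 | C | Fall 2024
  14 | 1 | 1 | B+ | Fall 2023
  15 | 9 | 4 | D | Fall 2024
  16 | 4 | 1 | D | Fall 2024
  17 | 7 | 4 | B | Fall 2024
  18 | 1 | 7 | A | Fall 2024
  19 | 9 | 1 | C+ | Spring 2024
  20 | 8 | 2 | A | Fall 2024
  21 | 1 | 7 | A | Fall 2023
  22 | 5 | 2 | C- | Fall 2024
SELECT major, COUNT(*) AS n FROM students GROUP BY major HAVING COUNT(*) >= 2

Execution result:
major | n
Biology | 2
Computer Science | 3
Engineering | 2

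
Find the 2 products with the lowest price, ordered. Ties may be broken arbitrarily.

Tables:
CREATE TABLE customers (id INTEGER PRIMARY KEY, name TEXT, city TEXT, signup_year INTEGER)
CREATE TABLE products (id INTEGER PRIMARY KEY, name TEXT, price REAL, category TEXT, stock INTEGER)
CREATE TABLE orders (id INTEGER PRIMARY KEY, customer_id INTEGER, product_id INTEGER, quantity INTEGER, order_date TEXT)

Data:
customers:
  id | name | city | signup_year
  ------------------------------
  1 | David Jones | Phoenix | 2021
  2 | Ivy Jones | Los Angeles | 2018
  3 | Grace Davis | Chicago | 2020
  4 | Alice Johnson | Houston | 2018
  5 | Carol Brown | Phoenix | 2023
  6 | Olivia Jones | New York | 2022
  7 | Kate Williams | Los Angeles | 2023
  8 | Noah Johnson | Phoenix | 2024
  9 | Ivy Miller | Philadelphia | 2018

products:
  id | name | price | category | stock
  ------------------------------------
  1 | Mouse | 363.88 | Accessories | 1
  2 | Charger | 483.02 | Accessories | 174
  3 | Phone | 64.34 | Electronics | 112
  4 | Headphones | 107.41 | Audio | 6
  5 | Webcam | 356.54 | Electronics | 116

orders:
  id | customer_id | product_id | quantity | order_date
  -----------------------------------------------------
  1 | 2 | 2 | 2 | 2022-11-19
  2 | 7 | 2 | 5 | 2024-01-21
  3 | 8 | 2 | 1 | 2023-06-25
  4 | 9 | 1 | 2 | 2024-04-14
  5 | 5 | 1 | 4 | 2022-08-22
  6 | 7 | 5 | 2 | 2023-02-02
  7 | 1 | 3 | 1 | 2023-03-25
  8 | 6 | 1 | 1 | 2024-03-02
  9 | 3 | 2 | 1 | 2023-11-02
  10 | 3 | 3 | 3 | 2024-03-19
SELECT name, price FROM products ORDER BY price ASC LIMIT 2

Execution result:
name | price
Phone | 64.34
Headphones | 107.41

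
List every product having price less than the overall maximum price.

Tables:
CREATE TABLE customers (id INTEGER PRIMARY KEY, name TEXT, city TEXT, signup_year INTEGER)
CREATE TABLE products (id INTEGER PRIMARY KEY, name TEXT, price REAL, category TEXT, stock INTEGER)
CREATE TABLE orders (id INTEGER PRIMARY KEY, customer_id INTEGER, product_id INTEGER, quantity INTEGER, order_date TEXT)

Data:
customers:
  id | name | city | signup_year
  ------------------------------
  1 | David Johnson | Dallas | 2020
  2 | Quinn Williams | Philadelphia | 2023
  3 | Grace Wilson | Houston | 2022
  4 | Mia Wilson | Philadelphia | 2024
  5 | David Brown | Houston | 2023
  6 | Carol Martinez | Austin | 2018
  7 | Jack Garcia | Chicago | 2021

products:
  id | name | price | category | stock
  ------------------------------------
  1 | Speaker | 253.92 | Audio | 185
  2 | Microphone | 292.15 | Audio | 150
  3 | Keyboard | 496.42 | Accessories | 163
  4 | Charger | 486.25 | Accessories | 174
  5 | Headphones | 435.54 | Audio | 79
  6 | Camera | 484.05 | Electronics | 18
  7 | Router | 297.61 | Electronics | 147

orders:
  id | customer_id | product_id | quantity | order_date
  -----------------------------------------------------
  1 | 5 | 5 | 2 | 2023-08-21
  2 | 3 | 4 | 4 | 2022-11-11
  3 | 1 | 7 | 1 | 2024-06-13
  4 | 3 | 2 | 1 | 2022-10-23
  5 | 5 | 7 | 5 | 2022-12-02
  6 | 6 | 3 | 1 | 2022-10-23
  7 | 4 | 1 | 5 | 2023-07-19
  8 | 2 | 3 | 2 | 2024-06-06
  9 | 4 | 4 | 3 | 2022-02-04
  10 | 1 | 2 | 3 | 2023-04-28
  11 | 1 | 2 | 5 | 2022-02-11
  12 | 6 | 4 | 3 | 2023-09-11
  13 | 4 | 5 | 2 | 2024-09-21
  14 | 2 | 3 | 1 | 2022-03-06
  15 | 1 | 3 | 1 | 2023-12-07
SELECT name, price FROM products WHERE price < (SELECT MAX(price) FROM products)

Execution result:
name | price
Speaker | 253.92
Microphone | 292.15
Charger | 486.25
Headphones | 435.54
Camera | 484.05
Router | 297.61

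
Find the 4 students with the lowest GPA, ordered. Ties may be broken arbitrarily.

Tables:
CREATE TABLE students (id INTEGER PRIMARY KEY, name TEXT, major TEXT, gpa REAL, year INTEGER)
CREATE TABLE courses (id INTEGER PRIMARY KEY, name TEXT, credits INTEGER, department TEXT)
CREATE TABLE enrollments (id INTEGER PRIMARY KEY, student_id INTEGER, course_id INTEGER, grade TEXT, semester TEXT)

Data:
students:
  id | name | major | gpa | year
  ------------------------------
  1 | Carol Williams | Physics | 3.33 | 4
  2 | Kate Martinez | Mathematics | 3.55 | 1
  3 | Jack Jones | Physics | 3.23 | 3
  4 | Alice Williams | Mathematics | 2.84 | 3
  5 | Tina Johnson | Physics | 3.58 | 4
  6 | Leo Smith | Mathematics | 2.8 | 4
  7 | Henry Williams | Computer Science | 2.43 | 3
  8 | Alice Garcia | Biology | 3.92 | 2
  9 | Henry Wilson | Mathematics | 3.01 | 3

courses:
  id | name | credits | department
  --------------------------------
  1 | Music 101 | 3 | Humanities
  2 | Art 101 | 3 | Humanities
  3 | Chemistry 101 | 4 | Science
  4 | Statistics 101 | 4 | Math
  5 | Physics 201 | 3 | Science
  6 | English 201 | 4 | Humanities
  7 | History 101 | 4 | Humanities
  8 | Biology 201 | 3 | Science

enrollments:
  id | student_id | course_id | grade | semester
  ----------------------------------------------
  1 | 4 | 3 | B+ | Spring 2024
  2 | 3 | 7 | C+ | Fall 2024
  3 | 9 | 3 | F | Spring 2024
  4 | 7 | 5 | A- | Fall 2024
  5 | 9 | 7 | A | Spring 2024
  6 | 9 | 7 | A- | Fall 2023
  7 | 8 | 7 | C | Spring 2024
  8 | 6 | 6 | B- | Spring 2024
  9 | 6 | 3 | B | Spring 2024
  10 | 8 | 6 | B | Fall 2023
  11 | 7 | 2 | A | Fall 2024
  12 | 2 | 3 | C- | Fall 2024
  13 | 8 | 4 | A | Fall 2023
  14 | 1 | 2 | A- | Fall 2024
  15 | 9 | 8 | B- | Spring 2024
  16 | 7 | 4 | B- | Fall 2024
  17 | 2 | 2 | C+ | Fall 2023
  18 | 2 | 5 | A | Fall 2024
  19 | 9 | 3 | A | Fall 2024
SELECT name, gpa FROM students ORDER BY gpa ASC LIMIT 4

Execution result:
name | gpa
Henry Williams | 2.43
Leo Smith | 2.80
Alice Williams | 2.84
Henry Wilson | 3.01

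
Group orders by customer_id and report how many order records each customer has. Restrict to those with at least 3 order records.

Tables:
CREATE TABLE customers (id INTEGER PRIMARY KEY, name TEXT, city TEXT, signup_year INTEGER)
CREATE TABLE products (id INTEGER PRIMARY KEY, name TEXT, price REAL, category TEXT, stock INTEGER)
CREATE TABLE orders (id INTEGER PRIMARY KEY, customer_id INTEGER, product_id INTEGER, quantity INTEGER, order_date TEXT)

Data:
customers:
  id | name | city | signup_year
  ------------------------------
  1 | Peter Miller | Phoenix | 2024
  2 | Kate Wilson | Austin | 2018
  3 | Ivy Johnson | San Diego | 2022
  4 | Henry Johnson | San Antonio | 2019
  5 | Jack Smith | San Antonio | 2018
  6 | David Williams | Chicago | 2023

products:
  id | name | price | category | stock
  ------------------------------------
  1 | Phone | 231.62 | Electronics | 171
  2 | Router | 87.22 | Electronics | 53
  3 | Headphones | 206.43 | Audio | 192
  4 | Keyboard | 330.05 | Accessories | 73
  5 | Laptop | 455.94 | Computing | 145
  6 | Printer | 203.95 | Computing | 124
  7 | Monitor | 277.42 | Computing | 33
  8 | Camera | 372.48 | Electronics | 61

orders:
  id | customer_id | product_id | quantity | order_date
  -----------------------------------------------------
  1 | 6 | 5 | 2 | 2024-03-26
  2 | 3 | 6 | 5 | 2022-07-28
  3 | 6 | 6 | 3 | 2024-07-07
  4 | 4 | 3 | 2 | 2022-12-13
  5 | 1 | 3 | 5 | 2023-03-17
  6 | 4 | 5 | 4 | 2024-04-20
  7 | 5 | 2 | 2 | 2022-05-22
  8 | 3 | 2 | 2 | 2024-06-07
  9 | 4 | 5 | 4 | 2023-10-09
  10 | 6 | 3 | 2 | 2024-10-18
SELECT customer_id, COUNT(*) AS order_count FROM orders GROUP BY customer_id HAVING COUNT(*) >= 3

Execution result:
customer_id | order_count
4 | 3
6 | 3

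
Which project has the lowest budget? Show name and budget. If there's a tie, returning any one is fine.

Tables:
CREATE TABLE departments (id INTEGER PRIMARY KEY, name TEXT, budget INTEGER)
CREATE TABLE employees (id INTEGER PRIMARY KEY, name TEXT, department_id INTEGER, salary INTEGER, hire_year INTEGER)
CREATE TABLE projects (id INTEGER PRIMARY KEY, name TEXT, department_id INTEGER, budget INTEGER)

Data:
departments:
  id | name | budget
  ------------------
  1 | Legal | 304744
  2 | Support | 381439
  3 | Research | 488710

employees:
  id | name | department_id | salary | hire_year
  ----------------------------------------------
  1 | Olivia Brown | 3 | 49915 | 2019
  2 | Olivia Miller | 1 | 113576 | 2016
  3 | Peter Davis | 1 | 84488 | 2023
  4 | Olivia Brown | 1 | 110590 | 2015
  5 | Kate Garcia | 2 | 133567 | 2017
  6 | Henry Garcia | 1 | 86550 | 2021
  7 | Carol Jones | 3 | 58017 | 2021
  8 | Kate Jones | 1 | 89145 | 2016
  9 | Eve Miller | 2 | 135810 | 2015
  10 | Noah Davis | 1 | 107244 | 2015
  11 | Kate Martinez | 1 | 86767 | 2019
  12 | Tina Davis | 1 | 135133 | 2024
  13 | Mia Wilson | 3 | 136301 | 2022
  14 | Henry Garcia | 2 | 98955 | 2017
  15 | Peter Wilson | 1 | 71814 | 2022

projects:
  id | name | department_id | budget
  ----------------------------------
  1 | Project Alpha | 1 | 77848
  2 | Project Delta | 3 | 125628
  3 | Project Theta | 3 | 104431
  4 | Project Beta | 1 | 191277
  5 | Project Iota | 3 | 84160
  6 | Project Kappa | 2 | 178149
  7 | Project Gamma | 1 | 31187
SELECT name, budget FROM projects ORDER BY budget ASC LIMIT 1

Execution result:
name | budget
Project Gamma | 31187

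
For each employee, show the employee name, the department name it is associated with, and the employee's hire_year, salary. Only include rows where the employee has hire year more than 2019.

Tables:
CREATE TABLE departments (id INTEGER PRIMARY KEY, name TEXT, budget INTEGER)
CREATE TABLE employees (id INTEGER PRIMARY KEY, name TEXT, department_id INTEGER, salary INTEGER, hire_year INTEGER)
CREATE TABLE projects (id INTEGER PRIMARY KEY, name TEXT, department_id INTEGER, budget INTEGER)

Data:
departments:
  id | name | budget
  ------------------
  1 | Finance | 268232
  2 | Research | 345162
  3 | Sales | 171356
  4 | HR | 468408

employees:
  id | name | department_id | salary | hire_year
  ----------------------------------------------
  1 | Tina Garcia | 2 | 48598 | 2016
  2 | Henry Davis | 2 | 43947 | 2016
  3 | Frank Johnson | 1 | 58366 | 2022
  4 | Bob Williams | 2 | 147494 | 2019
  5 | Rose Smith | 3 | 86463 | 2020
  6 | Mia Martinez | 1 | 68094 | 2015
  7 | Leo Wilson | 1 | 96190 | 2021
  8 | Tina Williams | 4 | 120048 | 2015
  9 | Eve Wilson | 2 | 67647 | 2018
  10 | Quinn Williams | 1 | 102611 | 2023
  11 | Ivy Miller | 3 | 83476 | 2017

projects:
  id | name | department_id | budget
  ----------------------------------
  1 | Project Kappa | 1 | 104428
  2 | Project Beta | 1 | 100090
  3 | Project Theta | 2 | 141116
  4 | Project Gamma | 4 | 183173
SELECT c.name, p.name AS department, c.hire_year, c.salary FROM employees c JOIN departments p ON c.department_id = p.id WHERE c.hire_year > 2019

Execution result:
name | department | hire_year | salary
Frank Johnson | Finance | 2022 | 58366
Rose Smith | Sales | 2020 | 86463
Leo Wilson | Finance | 2021 | 96190
Quinn Williams | Finance | 2023 | 102611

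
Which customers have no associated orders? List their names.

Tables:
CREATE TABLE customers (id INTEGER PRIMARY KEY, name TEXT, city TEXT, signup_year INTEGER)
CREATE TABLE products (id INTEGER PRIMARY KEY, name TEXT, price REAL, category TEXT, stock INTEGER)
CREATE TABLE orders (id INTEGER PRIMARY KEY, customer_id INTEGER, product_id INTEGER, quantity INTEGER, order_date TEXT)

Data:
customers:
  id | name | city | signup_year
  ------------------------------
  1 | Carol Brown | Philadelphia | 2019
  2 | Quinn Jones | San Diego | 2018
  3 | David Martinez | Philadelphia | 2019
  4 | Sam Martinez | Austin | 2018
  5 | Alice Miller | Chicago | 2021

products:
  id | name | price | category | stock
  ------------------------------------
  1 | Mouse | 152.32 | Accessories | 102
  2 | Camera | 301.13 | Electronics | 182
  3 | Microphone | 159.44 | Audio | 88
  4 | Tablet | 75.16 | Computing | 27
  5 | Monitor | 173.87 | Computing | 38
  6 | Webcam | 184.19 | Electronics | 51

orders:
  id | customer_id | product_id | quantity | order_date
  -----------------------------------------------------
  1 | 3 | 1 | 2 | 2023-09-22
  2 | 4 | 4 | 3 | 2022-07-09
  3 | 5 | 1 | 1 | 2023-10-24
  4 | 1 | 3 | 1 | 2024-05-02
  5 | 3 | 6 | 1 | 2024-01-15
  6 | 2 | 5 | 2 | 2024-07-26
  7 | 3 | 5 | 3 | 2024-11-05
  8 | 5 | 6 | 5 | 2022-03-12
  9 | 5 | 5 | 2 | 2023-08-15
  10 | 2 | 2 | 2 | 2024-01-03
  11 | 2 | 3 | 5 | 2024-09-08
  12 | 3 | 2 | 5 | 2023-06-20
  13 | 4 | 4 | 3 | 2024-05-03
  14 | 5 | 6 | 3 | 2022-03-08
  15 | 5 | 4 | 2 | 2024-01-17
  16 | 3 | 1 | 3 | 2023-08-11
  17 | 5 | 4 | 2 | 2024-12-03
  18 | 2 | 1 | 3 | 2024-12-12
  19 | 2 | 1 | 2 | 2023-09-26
SELECT p.name FROM customers p LEFT JOIN orders c ON c.customer_id = p.id WHERE c.id IS NULL

Execution result:
(no rows)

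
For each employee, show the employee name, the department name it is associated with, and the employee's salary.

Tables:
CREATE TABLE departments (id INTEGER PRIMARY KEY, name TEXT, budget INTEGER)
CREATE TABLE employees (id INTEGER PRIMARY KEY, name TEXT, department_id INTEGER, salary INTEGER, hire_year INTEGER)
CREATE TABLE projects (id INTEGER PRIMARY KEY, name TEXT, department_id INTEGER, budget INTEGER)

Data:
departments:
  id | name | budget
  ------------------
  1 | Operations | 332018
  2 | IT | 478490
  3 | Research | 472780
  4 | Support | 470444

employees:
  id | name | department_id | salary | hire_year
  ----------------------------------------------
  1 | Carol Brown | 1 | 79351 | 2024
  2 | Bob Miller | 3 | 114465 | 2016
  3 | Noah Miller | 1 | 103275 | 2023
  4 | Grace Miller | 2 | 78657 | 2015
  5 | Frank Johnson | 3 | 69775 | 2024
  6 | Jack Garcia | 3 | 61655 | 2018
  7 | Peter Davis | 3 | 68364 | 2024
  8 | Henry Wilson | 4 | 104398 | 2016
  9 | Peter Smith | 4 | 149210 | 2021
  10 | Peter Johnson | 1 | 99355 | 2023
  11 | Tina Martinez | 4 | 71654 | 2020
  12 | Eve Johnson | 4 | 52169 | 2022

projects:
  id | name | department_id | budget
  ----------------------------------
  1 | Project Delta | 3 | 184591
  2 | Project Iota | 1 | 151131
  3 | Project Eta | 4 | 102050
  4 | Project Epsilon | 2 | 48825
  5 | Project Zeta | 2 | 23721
SELECT c.name, p.name AS department, c.salary FROM employees c JOIN departments p ON c.department_id = p.id

Execution result:
name | department | salary
Carol Brown | Operations | 79351
Bob Miller | Research | 114465
Noah Miller | Operations | 103275
Grace Miller | IT | 78657
Frank Johnson | Research | 69775
Jack Garcia | Research | 61655
Peter Davis | Research | 68364
Henry Wilson | Support | 104398
Peter Smith | Support | 149210
Peter Johnson | Operations | 99355
Tina Martinez | Support | 71654
Eve Johnson | Support | 52169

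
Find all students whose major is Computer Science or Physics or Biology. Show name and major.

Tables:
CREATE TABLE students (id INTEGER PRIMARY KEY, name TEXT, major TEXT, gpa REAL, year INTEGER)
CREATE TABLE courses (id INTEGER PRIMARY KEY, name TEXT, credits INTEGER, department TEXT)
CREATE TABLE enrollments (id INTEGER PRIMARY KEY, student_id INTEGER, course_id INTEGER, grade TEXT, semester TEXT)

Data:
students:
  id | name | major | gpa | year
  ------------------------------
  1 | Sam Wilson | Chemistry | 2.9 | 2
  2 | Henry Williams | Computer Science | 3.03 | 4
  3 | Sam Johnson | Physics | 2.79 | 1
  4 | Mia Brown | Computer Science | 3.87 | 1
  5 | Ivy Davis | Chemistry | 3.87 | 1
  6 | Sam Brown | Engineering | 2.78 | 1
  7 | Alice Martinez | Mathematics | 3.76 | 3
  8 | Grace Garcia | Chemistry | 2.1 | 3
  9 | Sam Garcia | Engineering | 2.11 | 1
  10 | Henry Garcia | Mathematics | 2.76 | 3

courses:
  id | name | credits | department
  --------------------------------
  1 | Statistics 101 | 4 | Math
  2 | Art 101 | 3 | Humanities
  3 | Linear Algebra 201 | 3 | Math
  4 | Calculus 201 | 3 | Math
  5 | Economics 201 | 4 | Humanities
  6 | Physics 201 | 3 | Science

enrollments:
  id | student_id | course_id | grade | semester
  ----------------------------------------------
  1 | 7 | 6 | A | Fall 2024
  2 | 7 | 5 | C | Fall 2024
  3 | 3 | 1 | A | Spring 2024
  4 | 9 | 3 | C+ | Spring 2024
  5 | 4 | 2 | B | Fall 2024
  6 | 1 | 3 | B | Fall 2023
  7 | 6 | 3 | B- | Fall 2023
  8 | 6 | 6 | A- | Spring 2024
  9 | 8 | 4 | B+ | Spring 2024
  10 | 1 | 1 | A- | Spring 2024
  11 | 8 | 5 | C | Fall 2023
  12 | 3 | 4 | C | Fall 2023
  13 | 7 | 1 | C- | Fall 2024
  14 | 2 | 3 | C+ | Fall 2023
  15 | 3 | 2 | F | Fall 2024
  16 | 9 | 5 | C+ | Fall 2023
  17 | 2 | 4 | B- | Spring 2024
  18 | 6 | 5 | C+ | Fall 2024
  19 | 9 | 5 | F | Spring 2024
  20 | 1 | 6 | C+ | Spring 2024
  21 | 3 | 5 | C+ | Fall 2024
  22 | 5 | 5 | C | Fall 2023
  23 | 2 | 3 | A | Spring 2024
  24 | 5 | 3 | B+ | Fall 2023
SELECT name, major FROM students WHERE major IN ('Computer Science', 'Physics', 'Biology')

Execution result:
name | major
Henry Williams | Computer Science
Sam Johnson | Physics
Mia Brown | Computer Science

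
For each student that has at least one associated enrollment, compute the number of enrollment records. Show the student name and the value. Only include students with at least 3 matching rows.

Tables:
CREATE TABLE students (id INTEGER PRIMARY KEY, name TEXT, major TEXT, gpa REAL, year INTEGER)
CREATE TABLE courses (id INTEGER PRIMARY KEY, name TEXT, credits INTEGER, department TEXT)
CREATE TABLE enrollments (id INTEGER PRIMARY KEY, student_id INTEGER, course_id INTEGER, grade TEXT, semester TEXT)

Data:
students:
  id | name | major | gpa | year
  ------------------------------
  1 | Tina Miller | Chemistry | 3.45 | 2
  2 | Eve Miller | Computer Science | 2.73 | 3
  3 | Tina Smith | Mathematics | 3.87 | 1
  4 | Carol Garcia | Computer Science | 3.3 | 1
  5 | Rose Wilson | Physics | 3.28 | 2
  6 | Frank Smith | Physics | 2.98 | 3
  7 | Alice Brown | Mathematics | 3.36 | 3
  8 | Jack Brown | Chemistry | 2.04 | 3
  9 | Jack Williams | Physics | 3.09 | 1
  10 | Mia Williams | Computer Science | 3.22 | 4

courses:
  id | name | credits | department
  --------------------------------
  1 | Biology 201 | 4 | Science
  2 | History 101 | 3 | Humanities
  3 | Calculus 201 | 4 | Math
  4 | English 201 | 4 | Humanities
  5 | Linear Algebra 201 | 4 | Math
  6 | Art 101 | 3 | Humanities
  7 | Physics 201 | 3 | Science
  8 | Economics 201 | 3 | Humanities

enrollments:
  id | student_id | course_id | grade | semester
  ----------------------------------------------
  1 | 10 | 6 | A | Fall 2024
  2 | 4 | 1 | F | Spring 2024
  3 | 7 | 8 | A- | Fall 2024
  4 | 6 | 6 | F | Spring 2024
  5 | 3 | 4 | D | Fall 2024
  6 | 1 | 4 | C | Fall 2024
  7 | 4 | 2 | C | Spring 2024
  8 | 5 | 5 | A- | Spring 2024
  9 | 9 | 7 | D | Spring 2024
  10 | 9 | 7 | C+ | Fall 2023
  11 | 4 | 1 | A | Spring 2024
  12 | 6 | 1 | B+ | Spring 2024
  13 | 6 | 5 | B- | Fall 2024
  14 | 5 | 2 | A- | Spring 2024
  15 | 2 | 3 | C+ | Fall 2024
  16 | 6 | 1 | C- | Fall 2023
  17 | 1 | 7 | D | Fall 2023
SELECT p.name, COUNT(*) AS n FROM enrollments c JOIN students p ON c.student_id = p.id GROUP BY p.id, p.name HAVING COUNT(*) >= 3

Execution result:
name | n
Carol Garcia | 3
Frank Smith | 4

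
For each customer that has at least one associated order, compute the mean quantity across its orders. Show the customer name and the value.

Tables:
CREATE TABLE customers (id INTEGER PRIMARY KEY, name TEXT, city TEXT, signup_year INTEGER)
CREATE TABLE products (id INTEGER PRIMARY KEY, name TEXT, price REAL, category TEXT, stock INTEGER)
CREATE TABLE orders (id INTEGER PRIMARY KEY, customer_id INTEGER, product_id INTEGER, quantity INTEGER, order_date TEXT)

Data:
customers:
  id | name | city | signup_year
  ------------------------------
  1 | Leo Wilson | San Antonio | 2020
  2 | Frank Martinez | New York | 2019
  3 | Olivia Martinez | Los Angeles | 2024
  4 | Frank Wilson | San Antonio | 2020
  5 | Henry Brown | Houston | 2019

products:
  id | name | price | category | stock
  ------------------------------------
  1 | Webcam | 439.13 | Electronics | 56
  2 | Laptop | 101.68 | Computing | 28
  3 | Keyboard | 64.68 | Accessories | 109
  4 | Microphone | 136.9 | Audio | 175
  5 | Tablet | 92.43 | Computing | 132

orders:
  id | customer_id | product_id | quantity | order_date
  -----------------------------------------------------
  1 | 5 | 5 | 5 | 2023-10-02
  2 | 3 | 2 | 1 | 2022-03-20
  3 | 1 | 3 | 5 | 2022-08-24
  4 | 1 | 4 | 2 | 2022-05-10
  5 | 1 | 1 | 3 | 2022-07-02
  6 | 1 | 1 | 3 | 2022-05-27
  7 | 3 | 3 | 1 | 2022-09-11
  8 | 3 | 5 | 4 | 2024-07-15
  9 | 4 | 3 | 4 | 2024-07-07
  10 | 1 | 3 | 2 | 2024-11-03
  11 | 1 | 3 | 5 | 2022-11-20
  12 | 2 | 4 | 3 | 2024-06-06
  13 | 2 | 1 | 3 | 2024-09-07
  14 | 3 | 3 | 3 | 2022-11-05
SELECT p.name, AVG(c.quantity) AS avg_quantity FROM orders c JOIN customers p ON c.customer_id = p.id GROUP BY p.id, p.name

Execution result:
name | avg_quantity
Leo Wilson | 3.33
Frank Martinez | 3.00
Olivia Martinez | 2.25
Frank Wilson | 4.00
Henry Brown | 5.00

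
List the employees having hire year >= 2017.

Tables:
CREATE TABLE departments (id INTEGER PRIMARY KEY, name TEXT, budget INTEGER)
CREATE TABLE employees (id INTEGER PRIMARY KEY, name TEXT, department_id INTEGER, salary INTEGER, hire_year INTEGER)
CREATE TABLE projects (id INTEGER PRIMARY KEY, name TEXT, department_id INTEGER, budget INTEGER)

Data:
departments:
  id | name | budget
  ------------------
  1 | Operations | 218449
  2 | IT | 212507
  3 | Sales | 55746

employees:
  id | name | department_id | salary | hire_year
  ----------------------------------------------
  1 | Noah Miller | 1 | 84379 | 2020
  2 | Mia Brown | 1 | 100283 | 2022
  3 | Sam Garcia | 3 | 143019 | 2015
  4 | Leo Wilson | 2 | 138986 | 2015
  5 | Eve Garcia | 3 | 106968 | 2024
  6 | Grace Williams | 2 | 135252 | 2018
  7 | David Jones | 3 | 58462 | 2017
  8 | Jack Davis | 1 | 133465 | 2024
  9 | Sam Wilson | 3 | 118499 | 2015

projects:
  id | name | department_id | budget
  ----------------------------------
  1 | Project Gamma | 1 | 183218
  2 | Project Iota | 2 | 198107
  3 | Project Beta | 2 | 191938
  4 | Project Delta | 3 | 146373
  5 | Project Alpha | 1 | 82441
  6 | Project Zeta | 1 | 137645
SELECT name, hire_year FROM employees WHERE hire_year >= 2017

Execution result:
name | hire_year
Noah Miller | 2020
Mia Brown | 2022
Eve Garcia | 2024
Grace Williams | 2018
David Jones | 2017
Jack Davis | 2024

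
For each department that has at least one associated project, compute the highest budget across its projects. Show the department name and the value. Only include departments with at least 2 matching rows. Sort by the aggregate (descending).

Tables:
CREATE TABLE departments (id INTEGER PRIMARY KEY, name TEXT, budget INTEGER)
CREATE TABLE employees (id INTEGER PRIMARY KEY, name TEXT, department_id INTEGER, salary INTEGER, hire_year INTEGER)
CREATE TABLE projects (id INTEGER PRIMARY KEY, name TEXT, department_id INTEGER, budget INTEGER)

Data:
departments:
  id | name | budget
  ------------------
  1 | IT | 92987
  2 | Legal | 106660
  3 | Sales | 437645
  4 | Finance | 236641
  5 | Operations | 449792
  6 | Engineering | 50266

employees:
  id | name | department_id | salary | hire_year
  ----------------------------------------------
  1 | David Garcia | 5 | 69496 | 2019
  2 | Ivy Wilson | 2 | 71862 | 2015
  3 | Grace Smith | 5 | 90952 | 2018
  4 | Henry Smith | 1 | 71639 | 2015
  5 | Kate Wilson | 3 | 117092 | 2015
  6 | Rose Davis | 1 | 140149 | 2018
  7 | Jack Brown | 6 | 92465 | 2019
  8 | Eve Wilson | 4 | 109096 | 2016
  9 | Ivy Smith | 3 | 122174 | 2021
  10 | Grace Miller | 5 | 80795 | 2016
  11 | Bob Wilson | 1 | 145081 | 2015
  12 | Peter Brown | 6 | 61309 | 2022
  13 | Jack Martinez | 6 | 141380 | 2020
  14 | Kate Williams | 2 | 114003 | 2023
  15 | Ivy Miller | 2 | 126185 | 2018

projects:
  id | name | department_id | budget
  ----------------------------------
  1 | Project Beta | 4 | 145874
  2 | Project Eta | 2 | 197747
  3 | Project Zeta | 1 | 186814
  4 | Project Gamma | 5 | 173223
SELECT p.name, MAX(c.budget) AS max_budget FROM projects c JOIN departments p ON c.department_id = p.id GROUP BY p.id, p.name HAVING COUNT(*) >= 2 ORDER BY max_budget DESC

Execution result:
(no rows)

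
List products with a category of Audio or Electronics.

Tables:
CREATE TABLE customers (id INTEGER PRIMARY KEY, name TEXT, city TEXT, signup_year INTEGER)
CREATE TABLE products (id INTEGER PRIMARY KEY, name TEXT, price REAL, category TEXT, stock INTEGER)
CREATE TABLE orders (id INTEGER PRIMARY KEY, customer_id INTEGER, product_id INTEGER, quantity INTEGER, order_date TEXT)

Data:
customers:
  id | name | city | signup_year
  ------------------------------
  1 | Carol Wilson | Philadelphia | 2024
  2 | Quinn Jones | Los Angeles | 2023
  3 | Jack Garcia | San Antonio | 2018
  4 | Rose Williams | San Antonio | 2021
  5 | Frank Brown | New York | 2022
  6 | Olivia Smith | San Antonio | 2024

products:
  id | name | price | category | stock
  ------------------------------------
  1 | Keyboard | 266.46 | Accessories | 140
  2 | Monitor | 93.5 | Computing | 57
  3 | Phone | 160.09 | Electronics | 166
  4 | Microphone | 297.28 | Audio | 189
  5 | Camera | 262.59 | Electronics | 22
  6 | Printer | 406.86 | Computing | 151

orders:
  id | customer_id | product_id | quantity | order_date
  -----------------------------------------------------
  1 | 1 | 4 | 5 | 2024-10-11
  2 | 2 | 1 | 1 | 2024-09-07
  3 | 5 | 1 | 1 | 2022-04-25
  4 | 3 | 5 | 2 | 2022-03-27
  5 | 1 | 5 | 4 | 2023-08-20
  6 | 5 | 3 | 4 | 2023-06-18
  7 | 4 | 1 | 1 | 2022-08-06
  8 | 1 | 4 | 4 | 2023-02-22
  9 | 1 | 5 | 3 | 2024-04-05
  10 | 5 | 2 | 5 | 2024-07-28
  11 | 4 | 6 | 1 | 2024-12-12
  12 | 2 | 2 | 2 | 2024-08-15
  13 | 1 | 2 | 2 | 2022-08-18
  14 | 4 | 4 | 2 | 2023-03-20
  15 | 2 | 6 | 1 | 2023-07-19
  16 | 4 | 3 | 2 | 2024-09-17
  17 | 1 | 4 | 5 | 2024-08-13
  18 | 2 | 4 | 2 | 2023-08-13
SELECT name, category FROM products WHERE category IN ('Audio', 'Electronics')

Execution result:
name | category
Phone | Electronics
Microphone | Audio
Camera | Electronics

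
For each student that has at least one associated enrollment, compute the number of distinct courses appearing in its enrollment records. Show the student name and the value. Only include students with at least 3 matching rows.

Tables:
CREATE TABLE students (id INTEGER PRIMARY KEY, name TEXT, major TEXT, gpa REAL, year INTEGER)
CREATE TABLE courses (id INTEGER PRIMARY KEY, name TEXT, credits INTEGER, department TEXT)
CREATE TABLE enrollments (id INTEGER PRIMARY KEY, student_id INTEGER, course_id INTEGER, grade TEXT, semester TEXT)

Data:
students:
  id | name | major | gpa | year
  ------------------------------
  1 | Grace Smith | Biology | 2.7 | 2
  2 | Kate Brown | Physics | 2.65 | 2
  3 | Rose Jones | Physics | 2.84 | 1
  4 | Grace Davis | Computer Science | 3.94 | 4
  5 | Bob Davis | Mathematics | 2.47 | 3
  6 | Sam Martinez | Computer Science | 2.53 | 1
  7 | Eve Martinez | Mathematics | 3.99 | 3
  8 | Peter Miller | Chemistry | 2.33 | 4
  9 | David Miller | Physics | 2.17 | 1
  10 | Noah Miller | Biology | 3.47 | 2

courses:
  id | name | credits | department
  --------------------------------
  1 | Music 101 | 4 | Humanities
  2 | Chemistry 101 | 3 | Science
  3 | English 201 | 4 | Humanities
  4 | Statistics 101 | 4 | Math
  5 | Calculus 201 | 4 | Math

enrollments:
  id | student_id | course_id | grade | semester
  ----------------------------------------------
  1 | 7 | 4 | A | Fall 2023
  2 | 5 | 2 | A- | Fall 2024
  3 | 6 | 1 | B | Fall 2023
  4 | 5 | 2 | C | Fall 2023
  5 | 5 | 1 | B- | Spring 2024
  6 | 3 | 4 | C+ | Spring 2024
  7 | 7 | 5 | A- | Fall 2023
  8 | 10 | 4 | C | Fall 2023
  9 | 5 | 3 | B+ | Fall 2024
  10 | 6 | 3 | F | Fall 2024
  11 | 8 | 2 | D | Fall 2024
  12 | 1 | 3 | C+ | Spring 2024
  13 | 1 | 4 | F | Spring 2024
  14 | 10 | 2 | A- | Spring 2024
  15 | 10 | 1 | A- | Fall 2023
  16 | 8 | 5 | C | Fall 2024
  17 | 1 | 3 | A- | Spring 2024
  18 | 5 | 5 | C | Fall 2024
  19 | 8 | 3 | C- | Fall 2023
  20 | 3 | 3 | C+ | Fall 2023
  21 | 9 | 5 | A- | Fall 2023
SELECT p.name, COUNT(DISTINCT c.course_id) AS distinct_course_count FROM enrollments c JOIN students p ON c.student_id = p.id GROUP BY p.id, p.name HAVING COUNT(*) >= 3

Execution result:
name | distinct_course_count
Grace Smith | 2
Bob Davis | 4
Peter Miller | 3
Noah Miller | 3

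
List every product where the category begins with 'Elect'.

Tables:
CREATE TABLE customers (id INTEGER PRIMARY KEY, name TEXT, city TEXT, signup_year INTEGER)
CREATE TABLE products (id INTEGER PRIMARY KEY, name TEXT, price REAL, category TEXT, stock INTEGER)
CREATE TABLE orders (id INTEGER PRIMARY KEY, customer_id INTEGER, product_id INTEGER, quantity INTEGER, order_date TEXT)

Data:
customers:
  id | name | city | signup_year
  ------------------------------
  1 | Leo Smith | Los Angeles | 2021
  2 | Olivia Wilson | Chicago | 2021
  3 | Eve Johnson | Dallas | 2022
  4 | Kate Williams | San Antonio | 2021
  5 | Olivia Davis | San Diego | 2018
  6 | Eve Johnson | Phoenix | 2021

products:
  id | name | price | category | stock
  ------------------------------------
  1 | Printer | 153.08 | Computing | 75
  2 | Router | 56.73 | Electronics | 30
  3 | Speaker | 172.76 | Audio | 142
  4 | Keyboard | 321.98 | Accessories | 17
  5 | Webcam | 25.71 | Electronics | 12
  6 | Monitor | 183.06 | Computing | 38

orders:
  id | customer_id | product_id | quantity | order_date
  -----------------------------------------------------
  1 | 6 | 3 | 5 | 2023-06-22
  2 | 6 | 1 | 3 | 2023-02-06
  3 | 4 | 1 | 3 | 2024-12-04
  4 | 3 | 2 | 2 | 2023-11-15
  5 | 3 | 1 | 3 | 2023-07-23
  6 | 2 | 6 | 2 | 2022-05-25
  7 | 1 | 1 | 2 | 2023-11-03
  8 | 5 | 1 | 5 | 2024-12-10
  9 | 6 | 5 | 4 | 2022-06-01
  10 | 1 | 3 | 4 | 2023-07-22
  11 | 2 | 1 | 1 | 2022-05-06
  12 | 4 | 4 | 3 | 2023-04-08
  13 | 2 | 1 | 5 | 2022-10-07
SELECT name, category FROM products WHERE category LIKE 'Elect%'

Execution result:
name | category
Router | Electronics
Webcam | Electronics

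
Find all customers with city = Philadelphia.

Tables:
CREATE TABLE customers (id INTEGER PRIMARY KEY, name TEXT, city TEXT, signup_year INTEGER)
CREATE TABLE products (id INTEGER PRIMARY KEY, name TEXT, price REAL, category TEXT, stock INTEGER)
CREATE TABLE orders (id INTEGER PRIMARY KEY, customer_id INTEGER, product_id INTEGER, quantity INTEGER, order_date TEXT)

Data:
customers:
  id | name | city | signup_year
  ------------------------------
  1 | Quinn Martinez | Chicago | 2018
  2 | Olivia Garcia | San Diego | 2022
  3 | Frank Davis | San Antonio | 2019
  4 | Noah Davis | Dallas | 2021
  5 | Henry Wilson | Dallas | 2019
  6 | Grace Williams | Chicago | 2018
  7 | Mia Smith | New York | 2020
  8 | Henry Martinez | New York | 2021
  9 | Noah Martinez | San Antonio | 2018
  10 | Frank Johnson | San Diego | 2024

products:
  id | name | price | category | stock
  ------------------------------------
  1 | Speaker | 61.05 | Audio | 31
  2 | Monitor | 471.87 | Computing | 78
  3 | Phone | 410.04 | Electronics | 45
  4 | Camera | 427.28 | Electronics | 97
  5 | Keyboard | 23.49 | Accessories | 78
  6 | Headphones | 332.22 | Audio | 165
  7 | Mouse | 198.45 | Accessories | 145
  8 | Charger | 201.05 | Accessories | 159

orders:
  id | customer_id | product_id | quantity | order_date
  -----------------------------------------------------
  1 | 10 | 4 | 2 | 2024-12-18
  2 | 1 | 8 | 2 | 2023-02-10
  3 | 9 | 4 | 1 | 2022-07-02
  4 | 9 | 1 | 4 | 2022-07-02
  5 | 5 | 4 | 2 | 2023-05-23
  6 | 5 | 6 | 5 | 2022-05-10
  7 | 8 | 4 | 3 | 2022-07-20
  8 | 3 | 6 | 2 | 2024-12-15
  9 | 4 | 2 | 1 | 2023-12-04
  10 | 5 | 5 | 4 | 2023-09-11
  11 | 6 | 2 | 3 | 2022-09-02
SELECT name, city FROM customers WHERE city = 'Philadelphia'

Execution result:
(no rows)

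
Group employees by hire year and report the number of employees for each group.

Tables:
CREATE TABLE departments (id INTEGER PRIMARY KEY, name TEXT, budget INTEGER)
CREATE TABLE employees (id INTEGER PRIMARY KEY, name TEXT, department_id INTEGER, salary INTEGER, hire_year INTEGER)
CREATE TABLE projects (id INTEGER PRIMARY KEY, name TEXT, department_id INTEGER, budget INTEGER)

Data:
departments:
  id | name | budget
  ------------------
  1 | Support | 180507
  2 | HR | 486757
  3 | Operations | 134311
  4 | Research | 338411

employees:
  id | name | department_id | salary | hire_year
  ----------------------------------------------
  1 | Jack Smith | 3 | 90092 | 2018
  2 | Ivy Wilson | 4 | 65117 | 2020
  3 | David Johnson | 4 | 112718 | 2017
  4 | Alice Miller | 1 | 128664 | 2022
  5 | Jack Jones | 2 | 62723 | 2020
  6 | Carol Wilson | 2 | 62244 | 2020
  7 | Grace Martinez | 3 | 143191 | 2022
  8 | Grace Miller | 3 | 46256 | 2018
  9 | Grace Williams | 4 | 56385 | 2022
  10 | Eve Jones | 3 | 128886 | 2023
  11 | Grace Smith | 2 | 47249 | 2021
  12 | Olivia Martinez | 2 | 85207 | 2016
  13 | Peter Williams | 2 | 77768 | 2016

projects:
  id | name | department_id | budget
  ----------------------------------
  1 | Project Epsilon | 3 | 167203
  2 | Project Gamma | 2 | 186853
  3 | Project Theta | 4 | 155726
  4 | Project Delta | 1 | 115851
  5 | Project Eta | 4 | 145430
SELECT hire_year, COUNT(*) AS n FROM employees GROUP BY hire_year

Execution result:
hire_year | n
2016 | 2
2017 | 1
2018 | 2
2020 | 3
2021 | 1
2022 | 3
2023 | 1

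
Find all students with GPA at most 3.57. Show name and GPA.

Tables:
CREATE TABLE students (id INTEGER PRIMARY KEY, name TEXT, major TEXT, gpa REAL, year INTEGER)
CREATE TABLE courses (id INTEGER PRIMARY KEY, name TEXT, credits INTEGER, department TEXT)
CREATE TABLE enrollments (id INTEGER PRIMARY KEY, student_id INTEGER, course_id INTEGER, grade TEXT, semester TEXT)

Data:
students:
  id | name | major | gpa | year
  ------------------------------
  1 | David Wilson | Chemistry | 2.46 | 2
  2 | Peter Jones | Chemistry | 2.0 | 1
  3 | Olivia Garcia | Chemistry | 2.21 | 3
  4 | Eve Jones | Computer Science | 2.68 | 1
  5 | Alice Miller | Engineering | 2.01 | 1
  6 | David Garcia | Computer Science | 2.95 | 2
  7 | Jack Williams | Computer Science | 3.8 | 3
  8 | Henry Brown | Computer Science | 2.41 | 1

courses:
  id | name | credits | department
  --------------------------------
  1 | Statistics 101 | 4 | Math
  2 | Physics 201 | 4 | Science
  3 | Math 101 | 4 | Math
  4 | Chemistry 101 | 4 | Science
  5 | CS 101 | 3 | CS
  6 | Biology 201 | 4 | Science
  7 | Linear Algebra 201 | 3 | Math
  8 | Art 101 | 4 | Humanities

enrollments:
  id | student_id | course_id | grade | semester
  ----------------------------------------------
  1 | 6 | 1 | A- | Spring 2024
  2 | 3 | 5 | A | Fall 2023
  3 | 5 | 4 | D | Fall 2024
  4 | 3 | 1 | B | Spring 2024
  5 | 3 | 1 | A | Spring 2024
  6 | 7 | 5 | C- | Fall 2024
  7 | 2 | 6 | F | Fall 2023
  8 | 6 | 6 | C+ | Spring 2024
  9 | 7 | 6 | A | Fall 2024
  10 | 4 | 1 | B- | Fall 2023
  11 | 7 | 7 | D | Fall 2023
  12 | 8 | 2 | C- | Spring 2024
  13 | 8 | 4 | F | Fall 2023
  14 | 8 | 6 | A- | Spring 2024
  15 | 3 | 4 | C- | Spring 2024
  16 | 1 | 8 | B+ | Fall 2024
SELECT name, gpa FROM students WHERE gpa <= 3.57

Execution result:
name | gpa
David Wilson | 2.46
Peter Jones | 2.00
Olivia Garcia | 2.21
Eve Jones | 2.68
Alice Miller | 2.01
David Garcia | 2.95
Henry Brown | 2.41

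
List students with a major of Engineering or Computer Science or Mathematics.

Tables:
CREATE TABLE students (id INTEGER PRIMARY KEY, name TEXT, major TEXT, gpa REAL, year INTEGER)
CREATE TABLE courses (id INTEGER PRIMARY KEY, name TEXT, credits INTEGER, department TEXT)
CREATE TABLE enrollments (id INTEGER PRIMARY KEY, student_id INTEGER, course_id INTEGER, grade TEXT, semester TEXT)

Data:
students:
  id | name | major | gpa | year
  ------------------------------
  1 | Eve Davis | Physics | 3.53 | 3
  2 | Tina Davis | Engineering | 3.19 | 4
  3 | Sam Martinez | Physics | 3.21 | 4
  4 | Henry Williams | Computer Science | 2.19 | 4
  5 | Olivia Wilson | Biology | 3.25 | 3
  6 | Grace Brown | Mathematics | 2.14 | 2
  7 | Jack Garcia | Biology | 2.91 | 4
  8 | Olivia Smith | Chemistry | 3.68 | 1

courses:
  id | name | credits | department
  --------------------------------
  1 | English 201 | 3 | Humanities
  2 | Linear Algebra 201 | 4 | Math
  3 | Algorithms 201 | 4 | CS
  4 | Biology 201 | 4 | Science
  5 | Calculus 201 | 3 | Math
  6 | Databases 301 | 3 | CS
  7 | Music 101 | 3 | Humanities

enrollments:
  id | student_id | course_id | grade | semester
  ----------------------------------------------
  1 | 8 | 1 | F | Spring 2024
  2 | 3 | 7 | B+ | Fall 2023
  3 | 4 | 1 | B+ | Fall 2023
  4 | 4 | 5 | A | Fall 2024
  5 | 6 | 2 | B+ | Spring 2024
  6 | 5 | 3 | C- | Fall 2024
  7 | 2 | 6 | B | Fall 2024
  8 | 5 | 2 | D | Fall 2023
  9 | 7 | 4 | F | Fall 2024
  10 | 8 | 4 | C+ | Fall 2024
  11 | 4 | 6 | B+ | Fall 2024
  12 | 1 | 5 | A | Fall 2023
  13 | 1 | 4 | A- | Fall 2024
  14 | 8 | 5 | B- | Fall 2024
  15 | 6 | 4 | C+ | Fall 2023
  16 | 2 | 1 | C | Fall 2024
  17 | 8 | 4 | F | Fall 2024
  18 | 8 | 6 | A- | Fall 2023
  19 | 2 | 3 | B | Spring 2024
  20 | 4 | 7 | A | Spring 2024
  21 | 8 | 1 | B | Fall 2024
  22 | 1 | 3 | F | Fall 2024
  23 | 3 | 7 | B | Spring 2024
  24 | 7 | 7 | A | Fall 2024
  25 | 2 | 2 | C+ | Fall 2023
SELECT name, major FROM students WHERE major IN ('Engineering', 'Computer Science', 'Mathematics')

Execution result:
name | major
Tina Davis | Engineering
Henry Williams | Computer Science
Grace Brown | Mathematics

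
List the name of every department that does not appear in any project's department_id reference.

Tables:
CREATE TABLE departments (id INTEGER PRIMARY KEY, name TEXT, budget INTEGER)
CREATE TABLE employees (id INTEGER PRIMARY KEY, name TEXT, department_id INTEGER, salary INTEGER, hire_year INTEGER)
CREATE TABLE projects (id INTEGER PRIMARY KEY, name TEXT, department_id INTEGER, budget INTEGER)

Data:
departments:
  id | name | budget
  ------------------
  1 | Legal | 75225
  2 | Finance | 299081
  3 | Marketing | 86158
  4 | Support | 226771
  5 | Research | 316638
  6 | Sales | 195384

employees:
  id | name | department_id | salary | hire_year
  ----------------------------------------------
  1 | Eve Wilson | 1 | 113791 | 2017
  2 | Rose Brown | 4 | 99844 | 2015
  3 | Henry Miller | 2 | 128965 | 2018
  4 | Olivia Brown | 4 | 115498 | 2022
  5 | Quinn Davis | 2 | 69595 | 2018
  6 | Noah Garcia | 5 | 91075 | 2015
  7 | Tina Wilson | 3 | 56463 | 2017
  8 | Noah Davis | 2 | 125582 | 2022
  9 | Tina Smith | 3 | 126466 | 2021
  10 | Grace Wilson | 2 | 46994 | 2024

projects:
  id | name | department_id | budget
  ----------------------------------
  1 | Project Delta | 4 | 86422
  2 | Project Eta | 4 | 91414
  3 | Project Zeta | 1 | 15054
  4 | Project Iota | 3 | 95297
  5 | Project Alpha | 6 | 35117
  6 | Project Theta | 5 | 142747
SELECT p.name FROM departments p LEFT JOIN projects c ON c.department_id = p.id WHERE c.id IS NULL

Execution result:
Finance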